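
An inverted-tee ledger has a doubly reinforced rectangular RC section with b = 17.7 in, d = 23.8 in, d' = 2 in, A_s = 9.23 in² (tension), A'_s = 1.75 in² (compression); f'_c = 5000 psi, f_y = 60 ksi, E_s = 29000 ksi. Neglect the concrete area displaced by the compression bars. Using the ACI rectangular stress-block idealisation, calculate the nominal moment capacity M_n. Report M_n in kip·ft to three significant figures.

Assume both steels yield.
a = (A_s − A'_s) f_y/(0.85 f'_c b) = (9.23 − 1.75) × 60/(0.85 × 5 × 17.7) = 5.966 in.
c = a/β₁ = 5.966/0.8 = 7.458 in; ε'_s = 0.003(c − d')/c = 0.0022 ≥ ε_y = 0.0021, so the compression steel yields.
M_n = (A_s − A'_s) f_y (d − a/2) + A'_s f_y (d − d') = 448.8 × (23.8 − 2.983) + 105 × (23.8 − 2) = 9342.7 + 2289.0 = 11631.7 kip·in = 11631.7/12 = 969.31 kip·ft.

M_n ≈ 969 kip·ft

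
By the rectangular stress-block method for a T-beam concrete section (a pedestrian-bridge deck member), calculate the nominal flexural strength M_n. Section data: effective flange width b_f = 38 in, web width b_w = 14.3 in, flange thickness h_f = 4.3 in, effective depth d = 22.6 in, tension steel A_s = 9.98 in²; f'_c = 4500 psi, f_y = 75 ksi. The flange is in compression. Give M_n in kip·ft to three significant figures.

M_n ≈ 1240 kip·ft

Tension: T = A_s f_y = 9.98 × 75 = 748.5 kips.
Try a within the flange: a = T/(0.85 f'_c b_f) = 748.5/(0.85 × 4.5 × 38) = 5.150 in.
a = 5.150 > h_f = 4.3 in: the block extends into the web. Split into flange-overhang and web parts.
C_f = 0.85 f'_c (b_f − b_w) h_f = 0.85 × 4.5 × (38 − 14.3) × 4.3 = 389.8 kips.
Remaining web compression depth: a_w = (T − C_f)/(0.85 f'_c b_w) = (748.5 − 389.8)/(0.85 × 4.5 × 14.3) = 6.558 in.
M_n = C_f(d − h_f/2) + (T − C_f)(d − a_w/2) = 389.8 × (22.6 − 2.15) + 358.7 × (22.6 − 3.279) = 7971.4 + 6930.4 = 14901.8 kip·in.
M_n = 14901.8/12 = 1241.82 kip·ft.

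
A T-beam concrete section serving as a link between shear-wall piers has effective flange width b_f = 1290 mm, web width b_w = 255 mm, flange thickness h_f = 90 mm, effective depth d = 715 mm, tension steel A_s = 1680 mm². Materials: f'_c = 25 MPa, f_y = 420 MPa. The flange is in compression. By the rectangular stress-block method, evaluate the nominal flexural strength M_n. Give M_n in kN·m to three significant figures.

Tension: T = A_s f_y = 1680 × 420 = 705600 N.
Try a within the flange: a = T/(0.85 f'_c b_f) = 705600/(0.85 × 25 × 1290) = 25.74 mm.
Since a = 25.74 ≤ h_f = 90 mm, the stress block lies entirely in the flange; analyse as a rectangular beam of width b_f.
M_n = T(d − a/2) = 705600 × (715 − 12.87) = 495.42 × 10⁶ N·mm.
M_n = 495.42 kN·m.

M_n ≈ 495 kN·m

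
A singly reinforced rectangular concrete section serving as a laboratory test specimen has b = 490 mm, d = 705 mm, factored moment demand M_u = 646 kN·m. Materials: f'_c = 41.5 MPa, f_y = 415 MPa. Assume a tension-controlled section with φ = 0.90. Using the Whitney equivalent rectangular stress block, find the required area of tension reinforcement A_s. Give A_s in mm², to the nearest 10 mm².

A_s ≈ 2570 mm²

M_n = M_u/φ = 646/0.90 = 717.778 kN·m.
With M_n = 0.85 f'_c a b (d − a/2), solve the quadratic for a:
a = d − √(d² − 2M_n/(0.85 f'_c b)) = 705 − √(705² − 2 × 717.778×10⁶/(0.85 × 41.5 × 490)) = 61.59 mm.
A_s = 0.85 f'_c a b / f_y = 0.85 × 41.5 × 61.59 × 490 / 415 = 2565.2 mm².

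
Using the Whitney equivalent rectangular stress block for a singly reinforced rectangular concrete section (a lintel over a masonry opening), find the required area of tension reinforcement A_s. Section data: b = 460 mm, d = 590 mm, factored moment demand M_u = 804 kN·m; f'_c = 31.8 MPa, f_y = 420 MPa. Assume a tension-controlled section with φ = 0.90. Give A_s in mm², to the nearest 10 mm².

A_s ≈ 4080 mm²

M_n = M_u/φ = 804/0.90 = 893.333 kN·m.
With M_n = 0.85 f'_c a b (d − a/2), solve the quadratic for a:
a = d − √(d² − 2M_n/(0.85 f'_c b)) = 590 − √(590² − 2 × 893.333×10⁶/(0.85 × 31.8 × 460)) = 137.89 mm.
A_s = 0.85 f'_c a b / f_y = 0.85 × 31.8 × 137.89 × 460 / 420 = 4082.1 mm².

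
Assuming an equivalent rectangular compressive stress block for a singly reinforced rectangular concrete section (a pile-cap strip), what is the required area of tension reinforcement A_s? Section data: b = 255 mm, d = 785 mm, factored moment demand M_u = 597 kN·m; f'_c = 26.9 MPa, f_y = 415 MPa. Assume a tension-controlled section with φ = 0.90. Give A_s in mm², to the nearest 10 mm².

M_n = M_u/φ = 597/0.90 = 663.333 kN·m.
With M_n = 0.85 f'_c a b (d − a/2), solve the quadratic for a:
a = d − √(d² − 2M_n/(0.85 f'_c b)) = 785 − √(785² − 2 × 663.333×10⁶/(0.85 × 26.9 × 255)) = 161.55 mm.
A_s = 0.85 f'_c a b / f_y = 0.85 × 26.9 × 161.55 × 255 / 415 = 2269.7 mm².

A_s ≈ 2270 mm²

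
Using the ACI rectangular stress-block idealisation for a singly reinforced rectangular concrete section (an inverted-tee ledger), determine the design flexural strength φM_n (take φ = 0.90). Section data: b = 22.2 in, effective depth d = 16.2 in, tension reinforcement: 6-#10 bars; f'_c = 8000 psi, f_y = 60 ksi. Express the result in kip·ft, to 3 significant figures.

φM_n ≈ 504 kip·ft

A_s = 6 × 1.27 = 7.62 in².
T = A_s f_y = 7.62 × 60 = 457.2 kips.
a = T/(0.85 f'_c b) = 457.2/(0.85 × 8 × 22.2) = 3.029 in.
M_n = T(d − a/2) = 457.2 × (16.2 − 1.5145) = 6714.2 kip·in = 6714.2/12 = 559.52 kip·ft.
φM_n = 0.90 × 559.52 = 503.57 kip·ft.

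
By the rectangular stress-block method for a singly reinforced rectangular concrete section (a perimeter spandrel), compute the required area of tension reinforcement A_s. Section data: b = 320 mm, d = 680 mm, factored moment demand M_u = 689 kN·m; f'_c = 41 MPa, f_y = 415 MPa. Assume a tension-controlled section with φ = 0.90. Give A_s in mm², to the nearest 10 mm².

M_n = M_u/φ = 689/0.90 = 765.556 kN·m.
With M_n = 0.85 f'_c a b (d − a/2), solve the quadratic for a:
a = d − √(d² − 2M_n/(0.85 f'_c b)) = 680 − √(680² − 2 × 765.556×10⁶/(0.85 × 41 × 320)) = 109.82 mm.
A_s = 0.85 f'_c a b / f_y = 0.85 × 41 × 109.82 × 320 / 415 = 2951.1 mm².

A_s ≈ 2950 mm²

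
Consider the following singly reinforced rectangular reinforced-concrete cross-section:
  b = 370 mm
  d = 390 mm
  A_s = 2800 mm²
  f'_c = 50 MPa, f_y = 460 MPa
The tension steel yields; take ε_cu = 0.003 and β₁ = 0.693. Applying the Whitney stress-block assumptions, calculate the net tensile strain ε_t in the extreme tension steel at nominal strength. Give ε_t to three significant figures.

a = A_s f_y/(0.85 f'_c b) = 81.91 mm.
β₁ = 0.693, so c = a/β₁ = 81.91/0.693 = 118.20 mm.
From the linear strain diagram with ε_cu = 0.003: ε_t = 0.003 (d − c)/c = 0.003 × (390 − 118.20)/118.20 = 0.00690.
Since ε_t ≥ 0.005, the section is tension-controlled.

ε_t ≈ 0.00690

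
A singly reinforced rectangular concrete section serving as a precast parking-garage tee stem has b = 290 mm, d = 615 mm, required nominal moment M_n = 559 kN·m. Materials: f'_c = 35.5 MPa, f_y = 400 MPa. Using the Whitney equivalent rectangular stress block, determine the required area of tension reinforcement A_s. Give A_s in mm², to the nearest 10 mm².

With M_n = 0.85 f'_c a b (d − a/2), solve the quadratic for a:
a = d − √(d² − 2M_n/(0.85 f'_c b)) = 615 − √(615² − 2 × 559×10⁶/(0.85 × 35.5 × 290)) = 114.54 mm.
A_s = 0.85 f'_c a b / f_y = 0.85 × 35.5 × 114.54 × 290 / 400 = 2505.8 mm².

A_s ≈ 2510 mm²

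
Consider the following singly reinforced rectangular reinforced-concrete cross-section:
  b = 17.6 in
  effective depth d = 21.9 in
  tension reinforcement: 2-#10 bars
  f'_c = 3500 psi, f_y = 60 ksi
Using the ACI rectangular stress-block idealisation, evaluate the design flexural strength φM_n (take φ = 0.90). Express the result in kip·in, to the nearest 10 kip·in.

φM_n ≈ 2800 kip·in

A_s = 2 × 1.27 = 2.54 in².
T = A_s f_y = 2.54 × 60 = 152.4 kips.
a = T/(0.85 f'_c b) = 152.4/(0.85 × 3.5 × 17.6) = 2.911 in.
M_n = T(d − a/2) = 152.4 × (21.9 − 1.4555) = 3115.7 kip·in.
φM_n = 0.90 × 3115.7 = 2804.1 kip·in.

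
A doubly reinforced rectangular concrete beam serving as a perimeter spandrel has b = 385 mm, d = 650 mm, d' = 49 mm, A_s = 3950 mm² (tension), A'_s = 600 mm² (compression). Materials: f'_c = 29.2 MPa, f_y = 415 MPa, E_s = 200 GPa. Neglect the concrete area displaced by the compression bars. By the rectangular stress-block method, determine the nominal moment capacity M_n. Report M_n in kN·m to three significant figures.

M_n ≈ 952 kN·m

Assume both tension and compression steel yield.
Net tension couple steel: A_s − A'_s = 3350 mm².
a = (A_s − A'_s) f_y / (0.85 f'_c b) = 1390250/(0.85 × 29.2 × 385) = 145.49 mm.
c = a/β₁ = 145.49/0.841 = 173.00 mm; ε'_s = 0.003(c − d')/c = 0.0022 ≥ f_y/E_s = 0.0021, so compression steel does yield.
M_n = (A_s − A'_s) f_y (d − a/2) + A'_s f_y (d − d') = [1390250 × (650 − 72.745) + 249000 × (650 − 49)] × 10⁻⁶ = 802.53 + 149.65 = 952.18 kN·m.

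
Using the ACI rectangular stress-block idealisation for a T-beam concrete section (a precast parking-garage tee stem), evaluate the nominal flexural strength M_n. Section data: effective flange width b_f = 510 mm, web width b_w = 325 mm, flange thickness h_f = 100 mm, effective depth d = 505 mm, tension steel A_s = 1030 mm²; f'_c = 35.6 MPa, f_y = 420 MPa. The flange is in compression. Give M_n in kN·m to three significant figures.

Tension: T = A_s f_y = 1030 × 420 = 432600 N.
Try a within the flange: a = T/(0.85 f'_c b_f) = 432600/(0.85 × 35.6 × 510) = 28.03 mm.
Since a = 28.03 ≤ h_f = 100 mm, the stress block lies entirely in the flange; analyse as a rectangular beam of width b_f.
M_n = T(d − a/2) = 432600 × (505 − 14.015) = 212.40 × 10⁶ N·mm.
M_n = 212.40 kN·m.

M_n ≈ 212 kN·m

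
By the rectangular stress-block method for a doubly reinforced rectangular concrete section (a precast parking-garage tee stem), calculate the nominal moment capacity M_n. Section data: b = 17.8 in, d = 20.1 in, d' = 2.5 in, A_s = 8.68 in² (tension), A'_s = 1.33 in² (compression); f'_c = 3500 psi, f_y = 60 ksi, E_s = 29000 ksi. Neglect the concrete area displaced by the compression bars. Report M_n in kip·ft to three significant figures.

M_n ≈ 703 kip·ft

Assume both steels yield.
a = (A_s − A'_s) f_y/(0.85 f'_c b) = (8.68 − 1.33) × 60/(0.85 × 3.5 × 17.8) = 8.328 in.
c = a/β₁ = 8.328/0.85 = 9.798 in; ε'_s = 0.003(c − d')/c = 0.0022 ≥ ε_y = 0.0021, so the compression steel yields.
M_n = (A_s − A'_s) f_y (d − a/2) + A'_s f_y (d − d') = 441 × (20.1 − 4.164) + 79.8 × (20.1 − 2.5) = 7027.8 + 1404.5 = 8432.3 kip·in = 8432.3/12 = 702.69 kip·ft.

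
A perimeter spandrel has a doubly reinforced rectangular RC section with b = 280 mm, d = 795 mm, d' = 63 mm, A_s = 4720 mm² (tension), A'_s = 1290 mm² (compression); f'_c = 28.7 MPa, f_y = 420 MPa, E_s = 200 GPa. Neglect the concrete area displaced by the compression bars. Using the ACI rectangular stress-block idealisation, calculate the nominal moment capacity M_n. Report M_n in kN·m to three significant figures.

Assume both tension and compression steel yield.
Net tension couple steel: A_s − A'_s = 3430 mm².
a = (A_s − A'_s) f_y / (0.85 f'_c b) = 1440600/(0.85 × 28.7 × 280) = 210.90 mm.
c = a/β₁ = 210.90/0.845 = 249.59 mm; ε'_s = 0.003(c − d')/c = 0.0022 ≥ f_y/E_s = 0.0021, so compression steel does yield.
M_n = (A_s − A'_s) f_y (d − a/2) + A'_s f_y (d − d') = [1440600 × (795 − 105.45) + 541800 × (795 − 63)] × 10⁻⁶ = 993.37 + 396.60 = 1389.97 kN·m.

M_n ≈ 1390 kN·m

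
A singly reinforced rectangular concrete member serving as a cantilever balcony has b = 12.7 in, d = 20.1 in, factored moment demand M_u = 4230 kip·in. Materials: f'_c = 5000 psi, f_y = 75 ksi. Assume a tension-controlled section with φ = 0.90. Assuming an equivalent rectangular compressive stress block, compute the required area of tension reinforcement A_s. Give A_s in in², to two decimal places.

M_n = M_u/φ = 4230/0.90 = 4700 kip·in.
From M_n = 0.85 f'_c a b (d − a/2):
a = d − √(d² − 2M_n/(0.85 f'_c b)) = 20.1 − √(20.1² − 2 × 4700/(0.85 × 5 × 12.7)) = 4.939 in.
A_s = 0.85 f'_c a b / f_y = 0.85 × 5 × 4.939 × 12.7 / 75 = 3.554 in².

A_s ≈ 3.55 in²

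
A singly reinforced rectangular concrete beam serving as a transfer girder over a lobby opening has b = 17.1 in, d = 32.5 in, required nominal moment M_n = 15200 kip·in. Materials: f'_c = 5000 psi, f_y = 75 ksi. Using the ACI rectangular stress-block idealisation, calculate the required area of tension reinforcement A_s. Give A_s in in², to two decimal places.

A_s ≈ 7.02 in²

From M_n = 0.85 f'_c a b (d − a/2):
a = d − √(d² − 2M_n/(0.85 f'_c b)) = 32.5 − √(32.5² − 2 × 15200/(0.85 × 5 × 17.1)) = 7.242 in.
A_s = 0.85 f'_c a b / f_y = 0.85 × 5 × 7.242 × 17.1 / 75 = 7.017 in².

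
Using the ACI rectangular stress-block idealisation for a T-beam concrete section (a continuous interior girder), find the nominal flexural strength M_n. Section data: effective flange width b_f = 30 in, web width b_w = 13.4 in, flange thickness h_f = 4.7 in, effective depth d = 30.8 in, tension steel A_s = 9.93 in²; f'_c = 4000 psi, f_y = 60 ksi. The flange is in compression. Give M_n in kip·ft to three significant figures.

M_n ≈ 1380 kip·ft

Tension: T = A_s f_y = 9.93 × 60 = 595.8 kips.
Try a within the flange: a = T/(0.85 f'_c b_f) = 595.8/(0.85 × 4 × 30) = 5.841 in.
a = 5.841 > h_f = 4.7 in: the block extends into the web. Split into flange-overhang and web parts.
C_f = 0.85 f'_c (b_f − b_w) h_f = 0.85 × 4 × (30 − 13.4) × 4.7 = 265.3 kips.
Remaining web compression depth: a_w = (T − C_f)/(0.85 f'_c b_w) = (595.8 − 265.3)/(0.85 × 4 × 13.4) = 7.254 in.
M_n = C_f(d − h_f/2) + (T − C_f)(d − a_w/2) = 265.3 × (30.8 − 2.35) + 330.5 × (30.8 − 3.627) = 7547.8 + 8980.7 = 16528.5 kip·in.
M_n = 16528.5/12 = 1377.38 kip·ft.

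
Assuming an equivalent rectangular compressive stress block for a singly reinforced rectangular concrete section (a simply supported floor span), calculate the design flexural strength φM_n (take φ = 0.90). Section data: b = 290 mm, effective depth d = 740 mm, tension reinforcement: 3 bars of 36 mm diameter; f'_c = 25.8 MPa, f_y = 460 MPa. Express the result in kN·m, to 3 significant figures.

A_s = 3 × 1018 = 3054 mm².
T = A_s f_y = 3054 × 460 = 1404840 N = 1404.84 kN.
From C = T: a = T/(0.85 f'_c b) = 1404840/(0.85 × 25.8 × 290) = 220.90 mm.
M_n = T(d − a/2) = 1404.84 kN × (740 − 110.45) mm = 884.42 kN·m.
φM_n = 0.90 × 884.42 = 795.98 kN·m.

φM_n ≈ 796 kN·m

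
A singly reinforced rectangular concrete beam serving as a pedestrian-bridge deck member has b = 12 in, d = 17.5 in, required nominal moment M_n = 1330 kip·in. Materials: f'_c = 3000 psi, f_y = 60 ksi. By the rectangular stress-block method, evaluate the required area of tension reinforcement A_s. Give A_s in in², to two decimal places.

From M_n = 0.85 f'_c a b (d − a/2):
a = d − √(d² − 2M_n/(0.85 f'_c b)) = 17.5 − √(17.5² − 2 × 1330/(0.85 × 3 × 12)) = 2.690 in.
A_s = 0.85 f'_c a b / f_y = 0.85 × 3 × 2.690 × 12 / 60 = 1.372 in².

A_s ≈ 1.37 in²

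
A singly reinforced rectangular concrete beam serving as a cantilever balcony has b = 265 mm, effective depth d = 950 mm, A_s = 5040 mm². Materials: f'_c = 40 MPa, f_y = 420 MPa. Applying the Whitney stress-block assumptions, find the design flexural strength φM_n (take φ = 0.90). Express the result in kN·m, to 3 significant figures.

T = A_s f_y = 5040 × 420 = 2116800 N = 2116.8 kN.
From C = T: a = T/(0.85 f'_c b) = 2116800/(0.85 × 40 × 265) = 234.94 mm.
M_n = T(d − a/2) = 2116.8 kN × (950 − 117.47) mm = 1762.30 kN·m.
φM_n = 0.90 × 1762.30 = 1586.07 kN·m.

φM_n ≈ 1590 kN·m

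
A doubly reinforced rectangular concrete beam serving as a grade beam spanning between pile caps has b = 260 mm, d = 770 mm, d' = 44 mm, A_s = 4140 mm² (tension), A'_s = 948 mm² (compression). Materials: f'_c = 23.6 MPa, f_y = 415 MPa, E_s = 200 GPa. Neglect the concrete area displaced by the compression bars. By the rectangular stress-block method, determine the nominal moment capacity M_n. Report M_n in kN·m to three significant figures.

Assume both tension and compression steel yield.
Net tension couple steel: A_s − A'_s = 3192 mm².
a = (A_s − A'_s) f_y / (0.85 f'_c b) = 1324680/(0.85 × 23.6 × 260) = 253.98 mm.
c = a/β₁ = 253.98/0.85 = 298.80 mm; ε'_s = 0.003(c − d')/c = 0.0026 ≥ f_y/E_s = 0.0021, so compression steel does yield.
M_n = (A_s − A'_s) f_y (d − a/2) + A'_s f_y (d − d') = [1324680 × (770 − 126.99) + 393420 × (770 − 44)] × 10⁻⁶ = 851.78 + 285.62 = 1137.40 kN·m.

M_n ≈ 1140 kN·m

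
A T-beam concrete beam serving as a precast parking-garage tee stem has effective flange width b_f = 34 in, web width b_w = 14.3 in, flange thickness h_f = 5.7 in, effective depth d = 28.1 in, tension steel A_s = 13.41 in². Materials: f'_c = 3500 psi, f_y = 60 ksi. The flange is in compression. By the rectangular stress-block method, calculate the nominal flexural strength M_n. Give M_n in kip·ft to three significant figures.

M_n ≈ 1590 kip·ft

Tension: T = A_s f_y = 13.41 × 60 = 804.6 kips.
Try a within the flange: a = T/(0.85 f'_c b_f) = 804.6/(0.85 × 3.5 × 34) = 7.955 in.
a = 7.955 > h_f = 5.7 in: the block extends into the web. Split into flange-overhang and web parts.
C_f = 0.85 f'_c (b_f − b_w) h_f = 0.85 × 3.5 × (34 − 14.3) × 5.7 = 334.1 kips.
Remaining web compression depth: a_w = (T − C_f)/(0.85 f'_c b_w) = (804.6 − 334.1)/(0.85 × 3.5 × 14.3) = 11.060 in.
M_n = C_f(d − h_f/2) + (T − C_f)(d − a_w/2) = 334.1 × (28.1 − 2.85) + 470.5 × (28.1 − 5.53) = 8436.0 + 10619.2 = 19055.2 kip·in.
M_n = 19055.2/12 = 1587.93 kip·ft.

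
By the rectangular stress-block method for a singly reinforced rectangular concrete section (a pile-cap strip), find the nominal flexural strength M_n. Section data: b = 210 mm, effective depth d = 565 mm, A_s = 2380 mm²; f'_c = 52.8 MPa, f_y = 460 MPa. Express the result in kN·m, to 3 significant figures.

T = A_s f_y = 2380 × 460 = 1094800 N = 1094.8 kN.
From C = T: a = T/(0.85 f'_c b) = 1094800/(0.85 × 52.8 × 210) = 116.16 mm.
M_n = T(d − a/2) = 1094.8 kN × (565 − 58.08) mm = 554.98 kN·m.

M_n ≈ 555 kN·m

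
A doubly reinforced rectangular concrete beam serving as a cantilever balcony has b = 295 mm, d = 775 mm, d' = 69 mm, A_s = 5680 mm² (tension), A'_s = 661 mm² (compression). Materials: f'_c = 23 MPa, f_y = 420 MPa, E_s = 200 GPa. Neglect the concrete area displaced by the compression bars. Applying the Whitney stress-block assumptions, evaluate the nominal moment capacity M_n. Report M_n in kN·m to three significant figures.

Assume both tension and compression steel yield.
Net tension couple steel: A_s − A'_s = 5019 mm².
a = (A_s − A'_s) f_y / (0.85 f'_c b) = 2107980/(0.85 × 23 × 295) = 365.51 mm.
c = a/β₁ = 365.51/0.85 = 430.01 mm; ε'_s = 0.003(c − d')/c = 0.0025 ≥ f_y/E_s = 0.0021, so compression steel does yield.
M_n = (A_s − A'_s) f_y (d − a/2) + A'_s f_y (d − d') = [2107980 × (775 − 182.755) + 277620 × (775 − 69)] × 10⁻⁶ = 1248.44 + 196.00 = 1444.44 kN·m.

M_n ≈ 1440 kN·m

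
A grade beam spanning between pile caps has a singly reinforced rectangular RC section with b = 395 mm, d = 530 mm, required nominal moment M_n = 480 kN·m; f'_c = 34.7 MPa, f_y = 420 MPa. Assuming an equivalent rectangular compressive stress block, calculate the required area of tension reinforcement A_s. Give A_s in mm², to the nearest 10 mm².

A_s ≈ 2340 mm²

With M_n = 0.85 f'_c a b (d − a/2), solve the quadratic for a:
a = d − √(d² − 2M_n/(0.85 f'_c b)) = 530 − √(530² − 2 × 480×10⁶/(0.85 × 34.7 × 395)) = 84.47 mm.
A_s = 0.85 f'_c a b / f_y = 0.85 × 34.7 × 84.47 × 395 / 420 = 2343.1 mm².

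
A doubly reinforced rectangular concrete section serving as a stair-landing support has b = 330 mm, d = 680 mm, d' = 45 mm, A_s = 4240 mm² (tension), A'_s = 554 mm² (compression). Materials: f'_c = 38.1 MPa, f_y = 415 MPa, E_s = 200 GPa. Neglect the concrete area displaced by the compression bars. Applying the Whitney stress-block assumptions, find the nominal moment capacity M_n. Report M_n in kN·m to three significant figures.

M_n ≈ 1080 kN·m

Assume both tension and compression steel yield.
Net tension couple steel: A_s − A'_s = 3686 mm².
a = (A_s − A'_s) f_y / (0.85 f'_c b) = 1529690/(0.85 × 38.1 × 330) = 143.13 mm.
c = a/β₁ = 143.13/0.778 = 183.97 mm; ε'_s = 0.003(c − d')/c = 0.0023 ≥ f_y/E_s = 0.0021, so compression steel does yield.
M_n = (A_s − A'_s) f_y (d − a/2) + A'_s f_y (d − d') = [1529690 × (680 − 71.565) + 229910 × (680 − 45)] × 10⁻⁶ = 930.72 + 145.99 = 1076.71 kN·m.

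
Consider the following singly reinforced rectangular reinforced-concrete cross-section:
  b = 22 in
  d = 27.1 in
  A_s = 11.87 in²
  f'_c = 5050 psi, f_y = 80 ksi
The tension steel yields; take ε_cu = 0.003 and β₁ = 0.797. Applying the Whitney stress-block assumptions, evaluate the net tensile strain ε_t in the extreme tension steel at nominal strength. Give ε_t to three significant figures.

a = A_s f_y/(0.85 f'_c b) = 10.056 in.
β₁ = 0.797, so c = a/β₁ = 10.056/0.797 = 12.617 in.
From the linear strain diagram with ε_cu = 0.003: ε_t = 0.003 (d − c)/c = 0.003 × (27.1 − 12.617)/12.617 = 0.00344.
ε_t < 0.004 — the section is over-reinforced for flexure under ACI limits.

ε_t ≈ 0.00344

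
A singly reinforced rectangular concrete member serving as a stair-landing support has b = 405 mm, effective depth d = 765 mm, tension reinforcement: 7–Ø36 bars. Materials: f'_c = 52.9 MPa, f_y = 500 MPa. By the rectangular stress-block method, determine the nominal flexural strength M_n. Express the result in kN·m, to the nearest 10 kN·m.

A_s = 7 × 1018 = 7126 mm².
T = A_s f_y = 7126 × 500 = 3563000 N = 3563 kN.
From C = T: a = T/(0.85 f'_c b) = 3563000/(0.85 × 52.9 × 405) = 195.65 mm.
M_n = T(d − a/2) = 3563 kN × (765 − 97.825) mm = 2377.14 kN·m.

M_n ≈ 2380 kN·m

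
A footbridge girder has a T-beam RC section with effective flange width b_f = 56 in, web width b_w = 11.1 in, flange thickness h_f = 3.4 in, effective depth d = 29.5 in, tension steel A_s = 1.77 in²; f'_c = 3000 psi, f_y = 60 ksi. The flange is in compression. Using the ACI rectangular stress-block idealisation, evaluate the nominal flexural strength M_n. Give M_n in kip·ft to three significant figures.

M_n ≈ 258 kip·ft

Tension: T = A_s f_y = 1.77 × 60 = 106.2 kips.
Try a within the flange: a = T/(0.85 f'_c b_f) = 106.2/(0.85 × 3 × 56) = 0.744 in.
Since a = 0.744 ≤ h_f = 3.4 in, the stress block lies entirely in the flange; analyse as a rectangular beam of width b_f.
M_n = T(d − a/2) = 106.2 × (29.5 − 0.372) = 3093.4 kip·in.
M_n = 3093.4/12 = 257.78 kip·ft.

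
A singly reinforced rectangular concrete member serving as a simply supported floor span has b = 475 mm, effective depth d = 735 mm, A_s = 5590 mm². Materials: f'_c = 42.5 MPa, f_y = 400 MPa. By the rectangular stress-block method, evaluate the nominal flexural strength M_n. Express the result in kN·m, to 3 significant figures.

M_n ≈ 1500 kN·m

T = A_s f_y = 5590 × 400 = 2236000 N = 2236 kN.
From C = T: a = T/(0.85 f'_c b) = 2236000/(0.85 × 42.5 × 475) = 130.31 mm.
M_n = T(d − a/2) = 2236 kN × (735 − 65.155) mm = 1497.77 kN·m.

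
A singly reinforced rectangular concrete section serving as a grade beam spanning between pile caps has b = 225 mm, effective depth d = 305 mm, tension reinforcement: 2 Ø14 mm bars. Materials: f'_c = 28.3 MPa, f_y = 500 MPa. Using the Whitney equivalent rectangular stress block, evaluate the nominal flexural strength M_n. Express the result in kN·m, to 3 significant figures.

M_n ≈ 44.8 kN·m

A_s = 2 × 154 = 308 mm².
T = A_s f_y = 308 × 500 = 154000 N = 154 kN.
From C = T: a = T/(0.85 f'_c b) = 154000/(0.85 × 28.3 × 225) = 28.45 mm.
M_n = T(d − a/2) = 154 kN × (305 − 14.225) mm = 44.78 kN·m.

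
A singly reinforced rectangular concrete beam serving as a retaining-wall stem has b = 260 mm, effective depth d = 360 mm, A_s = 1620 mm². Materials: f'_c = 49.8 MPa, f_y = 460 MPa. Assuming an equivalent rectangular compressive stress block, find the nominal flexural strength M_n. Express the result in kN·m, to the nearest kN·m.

T = A_s f_y = 1620 × 460 = 745200 N = 745.2 kN.
From C = T: a = T/(0.85 f'_c b) = 745200/(0.85 × 49.8 × 260) = 67.71 mm.
M_n = T(d − a/2) = 745.2 kN × (360 − 33.855) mm = 243.04 kN·m.

M_n ≈ 243 kN·m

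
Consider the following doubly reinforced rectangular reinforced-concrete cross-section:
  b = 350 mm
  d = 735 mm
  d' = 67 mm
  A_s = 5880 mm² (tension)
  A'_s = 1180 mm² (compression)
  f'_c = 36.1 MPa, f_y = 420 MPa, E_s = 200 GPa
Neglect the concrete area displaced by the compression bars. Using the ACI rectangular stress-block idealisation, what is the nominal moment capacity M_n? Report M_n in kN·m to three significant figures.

Assume both tension and compression steel yield.
Net tension couple steel: A_s − A'_s = 4700 mm².
a = (A_s − A'_s) f_y / (0.85 f'_c b) = 1974000/(0.85 × 36.1 × 350) = 183.80 mm.
c = a/β₁ = 183.80/0.792 = 232.07 mm; ε'_s = 0.003(c − d')/c = 0.0021 ≥ f_y/E_s = 0.0021, so compression steel does yield.
M_n = (A_s − A'_s) f_y (d − a/2) + A'_s f_y (d − d') = [1974000 × (735 − 91.9) + 495600 × (735 − 67)] × 10⁻⁶ = 1269.48 + 331.06 = 1600.54 kN·m.

M_n ≈ 1600 kN·m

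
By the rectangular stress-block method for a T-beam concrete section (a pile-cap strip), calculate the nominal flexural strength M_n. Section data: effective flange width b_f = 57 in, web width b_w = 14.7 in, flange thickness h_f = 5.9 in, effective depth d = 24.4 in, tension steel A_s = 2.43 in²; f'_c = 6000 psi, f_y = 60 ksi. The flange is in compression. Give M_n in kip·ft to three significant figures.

Tension: T = A_s f_y = 2.43 × 60 = 145.8 kips.
Try a within the flange: a = T/(0.85 f'_c b_f) = 145.8/(0.85 × 6 × 57) = 0.502 in.
Since a = 0.502 ≤ h_f = 5.9 in, the stress block lies entirely in the flange; analyse as a rectangular beam of width b_f.
M_n = T(d − a/2) = 145.8 × (24.4 − 0.251) = 3520.9 kip·in.
M_n = 3520.9/12 = 293.41 kip·ft.

M_n ≈ 293 kip·ft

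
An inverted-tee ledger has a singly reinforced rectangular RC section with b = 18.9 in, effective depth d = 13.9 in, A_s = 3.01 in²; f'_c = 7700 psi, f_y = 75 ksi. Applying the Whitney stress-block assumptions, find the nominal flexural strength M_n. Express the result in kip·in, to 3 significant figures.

T = A_s f_y = 3.01 × 75 = 225.75 kips.
a = T/(0.85 f'_c b) = 225.75/(0.85 × 7.7 × 18.9) = 1.825 in.
M_n = T(d − a/2) = 225.75 × (13.9 − 0.9125) = 2931.9 kip·in.

M_n ≈ 2930 kip·in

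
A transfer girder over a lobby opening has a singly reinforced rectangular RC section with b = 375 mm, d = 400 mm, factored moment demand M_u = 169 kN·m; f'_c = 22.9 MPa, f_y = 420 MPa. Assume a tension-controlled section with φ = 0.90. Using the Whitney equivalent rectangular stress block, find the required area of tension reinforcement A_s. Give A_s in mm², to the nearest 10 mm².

A_s ≈ 1230 mm²

M_n = M_u/φ = 169/0.90 = 187.778 kN·m.
With M_n = 0.85 f'_c a b (d − a/2), solve the quadratic for a:
a = d − √(d² − 2M_n/(0.85 f'_c b)) = 400 − √(400² − 2 × 187.778×10⁶/(0.85 × 22.9 × 375)) = 70.53 mm.
A_s = 0.85 f'_c a b / f_y = 0.85 × 22.9 × 70.53 × 375 / 420 = 1225.8 mm².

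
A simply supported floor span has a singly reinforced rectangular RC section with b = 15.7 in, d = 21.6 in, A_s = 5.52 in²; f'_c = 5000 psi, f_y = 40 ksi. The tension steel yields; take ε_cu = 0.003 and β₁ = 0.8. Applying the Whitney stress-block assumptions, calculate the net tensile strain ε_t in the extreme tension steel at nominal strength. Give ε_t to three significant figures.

ε_t ≈ 0.0127

a = A_s f_y/(0.85 f'_c b) = 3.309 in.
β₁ = 0.8, so c = a/β₁ = 3.309/0.8 = 4.136 in.
From the linear strain diagram with ε_cu = 0.003: ε_t = 0.003 (d − c)/c = 0.003 × (21.6 − 4.136)/4.136 = 0.0127.
Since ε_t ≥ 0.005, the section is tension-controlled.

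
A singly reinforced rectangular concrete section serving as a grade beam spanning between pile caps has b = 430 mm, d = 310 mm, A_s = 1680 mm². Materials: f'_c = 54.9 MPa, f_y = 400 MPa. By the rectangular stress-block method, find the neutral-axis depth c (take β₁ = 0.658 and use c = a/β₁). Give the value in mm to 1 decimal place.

T = A_s f_y = 1680 × 400 = 672000 N = 672 kN.
Setting C = 0.85 f'_c a b equal to T: a = 672000/(0.85 × 54.9 × 430) = 33.490 mm.
With β₁ = 0.658, c = a/β₁ = 33.490/0.658 = 50.9 mm.

c ≈ 50.9 mm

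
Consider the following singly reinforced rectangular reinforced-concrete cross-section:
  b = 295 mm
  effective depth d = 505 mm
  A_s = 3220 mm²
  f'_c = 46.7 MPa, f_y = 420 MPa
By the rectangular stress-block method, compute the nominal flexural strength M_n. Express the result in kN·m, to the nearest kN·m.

T = A_s f_y = 3220 × 420 = 1352400 N = 1352.4 kN.
From C = T: a = T/(0.85 f'_c b) = 1352400/(0.85 × 46.7 × 295) = 115.49 mm.
M_n = T(d − a/2) = 1352.4 kN × (505 − 57.745) mm = 604.87 kN·m.

M_n ≈ 605 kN·m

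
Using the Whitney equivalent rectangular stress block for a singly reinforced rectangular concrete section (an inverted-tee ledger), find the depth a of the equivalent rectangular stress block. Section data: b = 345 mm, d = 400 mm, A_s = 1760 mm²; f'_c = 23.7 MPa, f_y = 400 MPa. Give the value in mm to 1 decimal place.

a ≈ 101.3 mm

T = A_s f_y = 1760 × 400 = 704000 N = 704 kN.
Setting C = 0.85 f'_c a b equal to T: a = 704000/(0.85 × 23.7 × 345) = 101.3 mm.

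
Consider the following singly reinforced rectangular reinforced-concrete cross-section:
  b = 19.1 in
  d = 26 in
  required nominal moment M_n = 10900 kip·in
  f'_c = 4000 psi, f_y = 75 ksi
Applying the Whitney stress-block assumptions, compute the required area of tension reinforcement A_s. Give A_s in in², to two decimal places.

A_s ≈ 6.54 in²

From M_n = 0.85 f'_c a b (d − a/2):
a = d − √(d² − 2M_n/(0.85 f'_c b)) = 26 − √(26² − 2 × 10900/(0.85 × 4 × 19.1)) = 7.553 in.
A_s = 0.85 f'_c a b / f_y = 0.85 × 4 × 7.553 × 19.1 / 75 = 6.540 in².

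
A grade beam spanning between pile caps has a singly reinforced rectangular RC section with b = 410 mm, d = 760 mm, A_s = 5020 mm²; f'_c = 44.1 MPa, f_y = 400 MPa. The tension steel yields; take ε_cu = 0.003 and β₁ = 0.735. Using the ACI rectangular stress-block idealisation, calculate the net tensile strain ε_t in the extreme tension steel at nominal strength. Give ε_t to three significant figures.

a = A_s f_y/(0.85 f'_c b) = 130.65 mm.
β₁ = 0.735, so c = a/β₁ = 130.65/0.735 = 177.76 mm.
From the linear strain diagram with ε_cu = 0.003: ε_t = 0.003 (d − c)/c = 0.003 × (760 − 177.76)/177.76 = 0.00983.
Since ε_t ≥ 0.005, the section is tension-controlled.

ε_t ≈ 0.00983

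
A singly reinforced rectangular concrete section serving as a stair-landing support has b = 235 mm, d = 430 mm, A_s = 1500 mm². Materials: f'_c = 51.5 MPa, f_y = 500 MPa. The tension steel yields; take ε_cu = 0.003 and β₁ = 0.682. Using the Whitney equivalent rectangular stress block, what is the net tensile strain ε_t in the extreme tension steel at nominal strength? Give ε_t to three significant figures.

a = A_s f_y/(0.85 f'_c b) = 72.91 mm.
β₁ = 0.682, so c = a/β₁ = 72.91/0.682 = 106.91 mm.
From the linear strain diagram with ε_cu = 0.003: ε_t = 0.003 (d − c)/c = 0.003 × (430 − 106.91)/106.91 = 0.00907.
Since ε_t ≥ 0.005, the section is tension-controlled.

ε_t ≈ 0.00907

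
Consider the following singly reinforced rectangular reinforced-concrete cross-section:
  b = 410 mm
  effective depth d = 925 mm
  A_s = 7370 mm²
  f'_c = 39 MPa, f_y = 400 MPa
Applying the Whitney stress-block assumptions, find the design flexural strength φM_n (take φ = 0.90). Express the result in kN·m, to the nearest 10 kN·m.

T = A_s f_y = 7370 × 400 = 2948000 N = 2948 kN.
From C = T: a = T/(0.85 f'_c b) = 2948000/(0.85 × 39 × 410) = 216.90 mm.
M_n = T(d − a/2) = 2948 kN × (925 − 108.45) mm = 2407.19 kN·m.
φM_n = 0.90 × 2407.19 = 2166.47 kN·m.

φM_n ≈ 2170 kN·m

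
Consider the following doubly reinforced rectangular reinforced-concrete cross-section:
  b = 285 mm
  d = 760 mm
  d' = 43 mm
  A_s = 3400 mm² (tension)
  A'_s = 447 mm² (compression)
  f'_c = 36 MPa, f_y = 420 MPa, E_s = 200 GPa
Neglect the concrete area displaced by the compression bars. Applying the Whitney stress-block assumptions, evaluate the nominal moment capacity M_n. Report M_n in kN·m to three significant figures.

M_n ≈ 989 kN·m

Assume both tension and compression steel yield.
Net tension couple steel: A_s − A'_s = 2953 mm².
a = (A_s − A'_s) f_y / (0.85 f'_c b) = 1240260/(0.85 × 36 × 285) = 142.22 mm.
c = a/β₁ = 142.22/0.793 = 179.34 mm; ε'_s = 0.003(c − d')/c = 0.0023 ≥ f_y/E_s = 0.0021, so compression steel does yield.
M_n = (A_s − A'_s) f_y (d − a/2) + A'_s f_y (d − d') = [1240260 × (760 − 71.11) + 187740 × (760 − 43)] × 10⁻⁶ = 854.40 + 134.61 = 989.01 kN·m.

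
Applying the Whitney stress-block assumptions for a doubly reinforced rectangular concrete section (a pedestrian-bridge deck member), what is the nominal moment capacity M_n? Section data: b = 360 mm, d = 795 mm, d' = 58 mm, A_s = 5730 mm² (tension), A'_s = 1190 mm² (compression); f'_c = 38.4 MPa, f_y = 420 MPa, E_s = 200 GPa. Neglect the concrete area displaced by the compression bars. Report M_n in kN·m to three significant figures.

M_n ≈ 1730 kN·m

Assume both tension and compression steel yield.
Net tension couple steel: A_s − A'_s = 4540 mm².
a = (A_s − A'_s) f_y / (0.85 f'_c b) = 1906800/(0.85 × 38.4 × 360) = 162.28 mm.
c = a/β₁ = 162.28/0.776 = 209.12 mm; ε'_s = 0.003(c − d')/c = 0.0022 ≥ f_y/E_s = 0.0021, so compression steel does yield.
M_n = (A_s − A'_s) f_y (d − a/2) + A'_s f_y (d − d') = [1906800 × (795 − 81.14) + 499800 × (795 − 58)] × 10⁻⁶ = 1361.19 + 368.35 = 1729.54 kN·m.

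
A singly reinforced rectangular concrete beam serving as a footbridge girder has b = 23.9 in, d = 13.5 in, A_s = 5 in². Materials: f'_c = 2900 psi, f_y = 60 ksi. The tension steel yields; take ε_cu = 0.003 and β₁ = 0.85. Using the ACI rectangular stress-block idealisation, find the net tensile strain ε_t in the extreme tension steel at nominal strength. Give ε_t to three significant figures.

ε_t ≈ 0.00376

a = A_s f_y/(0.85 f'_c b) = 5.092 in.
β₁ = 0.85, so c = a/β₁ = 5.092/0.85 = 5.991 in.
From the linear strain diagram with ε_cu = 0.003: ε_t = 0.003 (d − c)/c = 0.003 × (13.5 − 5.991)/5.991 = 0.00376.
ε_t < 0.004 — the section is over-reinforced for flexure under ACI limits.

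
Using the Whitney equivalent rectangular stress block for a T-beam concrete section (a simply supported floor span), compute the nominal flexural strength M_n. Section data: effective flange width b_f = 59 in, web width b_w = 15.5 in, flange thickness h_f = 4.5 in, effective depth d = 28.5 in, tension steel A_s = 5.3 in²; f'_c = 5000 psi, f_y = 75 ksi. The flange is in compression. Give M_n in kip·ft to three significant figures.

Tension: T = A_s f_y = 5.3 × 75 = 397.5 kips.
Try a within the flange: a = T/(0.85 f'_c b_f) = 397.5/(0.85 × 5 × 59) = 1.585 in.
Since a = 1.585 ≤ h_f = 4.5 in, the stress block lies entirely in the flange; analyse as a rectangular beam of width b_f.
M_n = T(d − a/2) = 397.5 × (28.5 − 0.7925) = 11013.7 kip·in.
M_n = 11013.7/12 = 917.81 kip·ft.

M_n ≈ 918 kip·ft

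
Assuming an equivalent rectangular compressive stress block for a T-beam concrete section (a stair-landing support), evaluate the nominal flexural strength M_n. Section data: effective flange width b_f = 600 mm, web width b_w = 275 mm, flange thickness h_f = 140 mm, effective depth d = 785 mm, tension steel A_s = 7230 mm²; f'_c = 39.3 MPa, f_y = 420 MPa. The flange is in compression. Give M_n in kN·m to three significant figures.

Tension: T = A_s f_y = 7230 × 420 = 3036600 N.
Try a within the flange: a = T/(0.85 f'_c b_f) = 3036600/(0.85 × 39.3 × 600) = 151.50 mm.
a = 151.50 > h_f = 140 mm: the block extends into the web. Split into flange-overhang and web parts.
C_f = 0.85 f'_c (b_f − b_w) h_f = 0.85 × 39.3 × (600 − 275) × 140 = 1519928 N.
Remaining web compression depth: a_w = (T − C_f)/(0.85 f'_c b_w) = (3036600 − 1519928)/(0.85 × 39.3 × 275) = 165.10 mm.
M_n = C_f(d − h_f/2) + (T − C_f)(d − a_w/2) = 1519928 × (785 − 70) + 1516672 × (785 − 82.55) = 1086.75 + 1065.39 = 2152.14 × 10⁶ N·mm.
M_n = 2152.14 kN·m.

M_n ≈ 2150 kN·m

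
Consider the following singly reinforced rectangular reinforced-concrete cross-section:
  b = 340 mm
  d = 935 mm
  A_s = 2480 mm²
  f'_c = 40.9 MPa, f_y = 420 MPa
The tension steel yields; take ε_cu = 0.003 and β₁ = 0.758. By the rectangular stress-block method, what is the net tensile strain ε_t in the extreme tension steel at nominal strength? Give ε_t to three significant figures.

a = A_s f_y/(0.85 f'_c b) = 88.12 mm.
β₁ = 0.758, so c = a/β₁ = 88.12/0.758 = 116.25 mm.
From the linear strain diagram with ε_cu = 0.003: ε_t = 0.003 (d − c)/c = 0.003 × (935 − 116.25)/116.25 = 0.0211.
Since ε_t ≥ 0.005, the section is tension-controlled.

ε_t ≈ 0.0211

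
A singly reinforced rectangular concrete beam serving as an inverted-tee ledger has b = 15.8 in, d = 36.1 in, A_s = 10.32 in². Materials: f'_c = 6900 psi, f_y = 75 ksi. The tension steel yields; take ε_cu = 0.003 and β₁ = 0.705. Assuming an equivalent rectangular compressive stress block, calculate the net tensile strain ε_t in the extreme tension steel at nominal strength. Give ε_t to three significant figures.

ε_t ≈ 0.00614

a = A_s f_y/(0.85 f'_c b) = 8.352 in.
β₁ = 0.705, so c = a/β₁ = 8.352/0.705 = 11.847 in.
From the linear strain diagram with ε_cu = 0.003: ε_t = 0.003 (d − c)/c = 0.003 × (36.1 − 11.847)/11.847 = 0.00614.
Since ε_t ≥ 0.005, the section is tension-controlled.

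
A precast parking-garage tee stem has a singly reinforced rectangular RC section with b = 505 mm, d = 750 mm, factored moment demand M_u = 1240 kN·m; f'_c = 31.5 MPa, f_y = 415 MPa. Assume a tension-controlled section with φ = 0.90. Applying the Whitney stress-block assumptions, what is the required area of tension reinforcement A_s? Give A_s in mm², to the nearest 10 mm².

A_s ≈ 4920 mm²

M_n = M_u/φ = 1240/0.90 = 1377.78 kN·m.
With M_n = 0.85 f'_c a b (d − a/2), solve the quadratic for a:
a = d − √(d² − 2M_n/(0.85 f'_c b)) = 750 − √(750² − 2 × 1377.78×10⁶/(0.85 × 31.5 × 505)) = 151.08 mm.
A_s = 0.85 f'_c a b / f_y = 0.85 × 31.5 × 151.08 × 505 / 415 = 4922.4 mm².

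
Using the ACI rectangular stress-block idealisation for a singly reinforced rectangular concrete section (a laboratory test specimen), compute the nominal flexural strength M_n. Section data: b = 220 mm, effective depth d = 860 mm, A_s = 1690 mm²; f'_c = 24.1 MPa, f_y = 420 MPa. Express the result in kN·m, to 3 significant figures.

M_n ≈ 555 kN·m

T = A_s f_y = 1690 × 420 = 709800 N = 709.8 kN.
From C = T: a = T/(0.85 f'_c b) = 709800/(0.85 × 24.1 × 220) = 157.50 mm.
M_n = T(d − a/2) = 709.8 kN × (860 − 78.75) mm = 554.53 kN·m.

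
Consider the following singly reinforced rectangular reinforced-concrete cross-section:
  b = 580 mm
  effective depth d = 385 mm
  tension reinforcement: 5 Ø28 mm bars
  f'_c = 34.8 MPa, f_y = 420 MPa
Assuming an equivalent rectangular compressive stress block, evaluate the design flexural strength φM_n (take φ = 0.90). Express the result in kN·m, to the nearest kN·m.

φM_n ≈ 404 kN·m

A_s = 5 × 616 = 3080 mm².
T = A_s f_y = 3080 × 420 = 1293600 N = 1293.6 kN.
From C = T: a = T/(0.85 f'_c b) = 1293600/(0.85 × 34.8 × 580) = 75.40 mm.
M_n = T(d − a/2) = 1293.6 kN × (385 − 37.7) mm = 449.27 kN·m.
φM_n = 0.90 × 449.27 = 404.34 kN·m.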